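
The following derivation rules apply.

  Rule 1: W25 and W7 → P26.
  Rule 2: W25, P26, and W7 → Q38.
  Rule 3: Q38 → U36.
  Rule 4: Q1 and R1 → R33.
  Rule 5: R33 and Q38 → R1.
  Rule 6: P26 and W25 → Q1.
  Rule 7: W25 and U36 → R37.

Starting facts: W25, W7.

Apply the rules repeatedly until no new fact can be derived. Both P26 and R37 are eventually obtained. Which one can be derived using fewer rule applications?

P26: From W25 and W7, Rule 1 gives P26. [1 rule application]
R37: From W25 and W7, Rule 1 gives P26. W25, P26, and W7 hold, so Q38 follows (Rule 2). From Q38, Rule 3 gives U36. W25 and U36 hold, so R37 follows (Rule 7). [4 rule applications]
P26 needs fewer.

P26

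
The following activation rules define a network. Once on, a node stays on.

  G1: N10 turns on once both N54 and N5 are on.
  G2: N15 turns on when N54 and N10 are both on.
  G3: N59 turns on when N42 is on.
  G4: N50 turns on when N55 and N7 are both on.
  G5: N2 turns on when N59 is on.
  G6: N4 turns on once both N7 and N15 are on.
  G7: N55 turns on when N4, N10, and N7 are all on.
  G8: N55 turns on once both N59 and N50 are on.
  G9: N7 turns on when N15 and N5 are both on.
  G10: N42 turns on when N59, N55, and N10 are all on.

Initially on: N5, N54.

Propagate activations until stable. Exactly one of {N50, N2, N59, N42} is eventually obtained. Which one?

N50

N54 and N5 are on, so N10 turns on (G1).
N54 and N10 are on, so N15 turns on (G2).
G9: N15 and N5 on → N7 on.
G6: N7 and N15 on → N4 on.
N4, N10, and N7 are on, so N55 turns on (G7).
G4: N55 and N7 on → N50 on.
N59 would need N42 (G3), but N42 never turns on. N42 would need N59, N55, and N10 (G10), but N59 never turns on. N2 would need N59 (G5), but N59 never turns on.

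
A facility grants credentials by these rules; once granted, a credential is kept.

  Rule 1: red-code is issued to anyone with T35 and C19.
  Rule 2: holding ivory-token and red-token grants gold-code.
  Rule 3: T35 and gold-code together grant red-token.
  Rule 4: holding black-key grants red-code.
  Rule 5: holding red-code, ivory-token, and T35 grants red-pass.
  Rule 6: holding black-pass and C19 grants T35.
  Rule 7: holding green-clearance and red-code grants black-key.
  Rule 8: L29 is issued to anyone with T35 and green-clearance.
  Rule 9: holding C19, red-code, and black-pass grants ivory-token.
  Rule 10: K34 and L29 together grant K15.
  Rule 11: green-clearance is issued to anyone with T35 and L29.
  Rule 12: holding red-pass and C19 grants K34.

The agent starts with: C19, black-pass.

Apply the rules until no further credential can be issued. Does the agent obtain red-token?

No

red-token would need T35 and gold-code (Rule 3), but gold-code is never granted.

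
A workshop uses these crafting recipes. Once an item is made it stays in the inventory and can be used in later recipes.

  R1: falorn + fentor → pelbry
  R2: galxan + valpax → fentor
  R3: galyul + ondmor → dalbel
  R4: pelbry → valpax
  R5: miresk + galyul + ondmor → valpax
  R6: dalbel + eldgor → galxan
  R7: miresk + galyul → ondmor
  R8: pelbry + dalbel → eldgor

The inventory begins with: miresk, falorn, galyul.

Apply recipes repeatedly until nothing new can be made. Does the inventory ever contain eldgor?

No

eldgor would need pelbry and dalbel (R8), but pelbry is never obtained.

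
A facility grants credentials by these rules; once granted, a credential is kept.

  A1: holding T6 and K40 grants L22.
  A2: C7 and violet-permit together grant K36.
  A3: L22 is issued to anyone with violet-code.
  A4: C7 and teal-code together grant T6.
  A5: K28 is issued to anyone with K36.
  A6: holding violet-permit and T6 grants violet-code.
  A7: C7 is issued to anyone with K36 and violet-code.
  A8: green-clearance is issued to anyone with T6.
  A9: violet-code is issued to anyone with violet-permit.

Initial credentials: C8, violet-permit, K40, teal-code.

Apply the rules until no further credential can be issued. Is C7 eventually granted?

C7 would need K36 and violet-code (A7), but K36 is never granted.

No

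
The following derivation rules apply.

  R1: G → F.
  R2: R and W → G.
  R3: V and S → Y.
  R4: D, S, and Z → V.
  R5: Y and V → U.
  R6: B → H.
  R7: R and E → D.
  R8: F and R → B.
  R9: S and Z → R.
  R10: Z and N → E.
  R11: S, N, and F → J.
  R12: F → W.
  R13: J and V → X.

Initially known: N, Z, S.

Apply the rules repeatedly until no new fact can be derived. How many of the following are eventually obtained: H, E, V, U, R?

From Z and N, R10 gives E.
S and Z hold, so R follows (R9).
From R and E, R7 gives D.
D, S, and Z hold, so V follows (R4).
From V and S, R3 gives Y.
From Y and V, R5 gives U.
H would need B (R6), but B is never established.
E: reached.
V: reached.
U: reached.
R: reached.
Reached: E, V, U, and R — 4 of the 5.

4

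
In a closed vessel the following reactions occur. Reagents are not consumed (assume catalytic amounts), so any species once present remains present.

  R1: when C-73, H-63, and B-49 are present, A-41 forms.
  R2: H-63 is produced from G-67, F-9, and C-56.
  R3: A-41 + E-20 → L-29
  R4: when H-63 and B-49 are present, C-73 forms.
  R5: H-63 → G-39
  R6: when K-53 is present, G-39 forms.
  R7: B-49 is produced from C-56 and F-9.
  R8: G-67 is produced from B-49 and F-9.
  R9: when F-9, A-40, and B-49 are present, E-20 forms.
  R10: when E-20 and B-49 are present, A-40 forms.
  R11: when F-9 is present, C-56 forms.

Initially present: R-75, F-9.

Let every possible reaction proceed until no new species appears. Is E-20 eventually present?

E-20 would need F-9, A-40, and B-49 (R9), but A-40 never forms.

No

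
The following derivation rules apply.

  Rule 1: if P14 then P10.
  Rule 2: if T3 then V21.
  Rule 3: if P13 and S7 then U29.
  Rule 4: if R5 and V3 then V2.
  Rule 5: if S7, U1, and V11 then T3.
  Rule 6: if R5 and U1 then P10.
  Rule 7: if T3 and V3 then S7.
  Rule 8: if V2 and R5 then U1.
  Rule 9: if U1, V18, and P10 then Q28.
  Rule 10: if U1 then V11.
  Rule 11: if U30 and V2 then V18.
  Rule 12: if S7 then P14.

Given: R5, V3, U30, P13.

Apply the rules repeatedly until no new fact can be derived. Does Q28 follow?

Yes

R5 and V3 hold, so V2 follows (Rule 4).
U30 and V2 hold, so V18 follows (Rule 11).
From V2 and R5, Rule 8 gives U1.
R5 and U1 hold, so P10 follows (Rule 6).
U1, V18, and P10 hold, so Q28 follows (Rule 9).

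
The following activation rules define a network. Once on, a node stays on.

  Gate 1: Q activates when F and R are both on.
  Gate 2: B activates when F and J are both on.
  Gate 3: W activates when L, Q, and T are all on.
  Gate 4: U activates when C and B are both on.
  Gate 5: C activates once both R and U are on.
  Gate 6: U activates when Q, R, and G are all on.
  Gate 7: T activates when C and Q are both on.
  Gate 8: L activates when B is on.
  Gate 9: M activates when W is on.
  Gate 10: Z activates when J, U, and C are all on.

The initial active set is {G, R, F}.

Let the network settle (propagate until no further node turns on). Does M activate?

M would need W (Gate 9), but W never turns on.

No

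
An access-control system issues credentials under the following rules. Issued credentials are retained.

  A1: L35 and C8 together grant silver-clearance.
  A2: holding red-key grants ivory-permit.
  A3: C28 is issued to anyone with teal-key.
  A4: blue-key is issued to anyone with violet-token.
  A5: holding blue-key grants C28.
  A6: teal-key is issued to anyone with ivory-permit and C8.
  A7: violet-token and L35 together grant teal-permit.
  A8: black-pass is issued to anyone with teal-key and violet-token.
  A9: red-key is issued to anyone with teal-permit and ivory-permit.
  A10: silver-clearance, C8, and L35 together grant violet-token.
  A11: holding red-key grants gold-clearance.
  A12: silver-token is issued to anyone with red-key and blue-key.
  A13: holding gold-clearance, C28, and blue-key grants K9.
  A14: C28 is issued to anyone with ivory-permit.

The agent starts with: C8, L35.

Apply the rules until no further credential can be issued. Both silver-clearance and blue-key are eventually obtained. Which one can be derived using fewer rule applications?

silver-clearance

silver-clearance: Holding L35 and C8 grants silver-clearance (A1). [1 rule application]
blue-key: Holding L35 and C8 grants silver-clearance (A1). Holding silver-clearance, C8, and L35 grants violet-token (A10). Holding violet-token grants blue-key (A4). [3 rule applications]
silver-clearance needs fewer.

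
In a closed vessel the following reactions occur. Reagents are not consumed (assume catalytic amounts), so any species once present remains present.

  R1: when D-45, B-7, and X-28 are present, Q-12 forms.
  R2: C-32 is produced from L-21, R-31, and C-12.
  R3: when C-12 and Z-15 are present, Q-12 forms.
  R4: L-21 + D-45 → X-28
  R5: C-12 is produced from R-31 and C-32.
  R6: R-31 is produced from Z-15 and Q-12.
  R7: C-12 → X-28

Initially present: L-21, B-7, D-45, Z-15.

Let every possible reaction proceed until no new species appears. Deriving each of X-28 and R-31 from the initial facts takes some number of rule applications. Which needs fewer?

X-28: L-21 and D-45 present → X-28 forms (R4). [1 rule application]
R-31: L-21 and D-45 present → X-28 forms (R4). D-45, B-7, and X-28 present → Q-12 forms (R1). Z-15 and Q-12 present → R-31 forms (R6). [3 rule applications]
X-28 needs fewer.

X-28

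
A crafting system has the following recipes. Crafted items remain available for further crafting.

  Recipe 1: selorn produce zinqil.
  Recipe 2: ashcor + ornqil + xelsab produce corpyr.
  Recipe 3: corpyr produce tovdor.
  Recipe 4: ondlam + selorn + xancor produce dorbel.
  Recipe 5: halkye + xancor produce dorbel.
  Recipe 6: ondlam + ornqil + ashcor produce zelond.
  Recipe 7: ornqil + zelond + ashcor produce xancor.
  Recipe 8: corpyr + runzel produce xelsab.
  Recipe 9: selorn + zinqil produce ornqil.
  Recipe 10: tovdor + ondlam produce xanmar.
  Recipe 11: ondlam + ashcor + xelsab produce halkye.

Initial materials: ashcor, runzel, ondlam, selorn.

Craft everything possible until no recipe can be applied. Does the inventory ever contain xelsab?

No

xelsab would need corpyr and runzel (Recipe 8), but corpyr is never obtained.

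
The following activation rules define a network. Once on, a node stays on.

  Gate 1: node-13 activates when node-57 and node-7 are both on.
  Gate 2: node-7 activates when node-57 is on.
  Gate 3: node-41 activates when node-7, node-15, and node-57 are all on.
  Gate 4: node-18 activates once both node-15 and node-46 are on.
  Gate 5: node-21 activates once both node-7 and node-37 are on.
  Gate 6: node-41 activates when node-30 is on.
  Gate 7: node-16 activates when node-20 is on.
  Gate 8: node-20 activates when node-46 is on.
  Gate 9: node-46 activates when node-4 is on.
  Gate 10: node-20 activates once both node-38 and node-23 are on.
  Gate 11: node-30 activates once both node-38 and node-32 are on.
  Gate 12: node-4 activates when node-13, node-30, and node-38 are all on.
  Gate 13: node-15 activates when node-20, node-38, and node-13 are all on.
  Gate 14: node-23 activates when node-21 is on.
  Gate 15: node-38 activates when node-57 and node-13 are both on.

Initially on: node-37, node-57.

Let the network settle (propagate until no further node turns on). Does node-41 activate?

Yes

node-57 is on, so node-7 activates (Gate 2).
node-7 and node-37 are on, so node-21 activates (Gate 5).
node-57 and node-7 are on, so node-13 activates (Gate 1).
Gate 15: node-57 and node-13 on → node-38 on.
node-21 is on, so node-23 activates (Gate 14).
Gate 10: node-38 and node-23 on → node-20 on.
Gate 13: node-20, node-38, and node-13 on → node-15 on.
node-7, node-15, and node-57 are on, so node-41 activates (Gate 3).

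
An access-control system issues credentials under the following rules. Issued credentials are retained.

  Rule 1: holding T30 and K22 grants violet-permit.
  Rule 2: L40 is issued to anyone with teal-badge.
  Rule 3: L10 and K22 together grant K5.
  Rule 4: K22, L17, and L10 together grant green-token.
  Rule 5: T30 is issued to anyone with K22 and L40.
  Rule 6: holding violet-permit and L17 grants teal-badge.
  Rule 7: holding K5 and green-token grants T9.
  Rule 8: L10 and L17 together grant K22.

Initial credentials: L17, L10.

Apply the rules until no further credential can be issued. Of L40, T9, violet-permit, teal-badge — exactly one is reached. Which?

T9

Holding L10 and L17 grants K22 (Rule 8).
Holding L10 and K22 grants K5 (Rule 3).
Holding K22, L17, and L10 grants green-token (Rule 4).
Holding K5 and green-token grants T9 (Rule 7).
teal-badge would need violet-permit and L17 (Rule 6), but violet-permit is never granted. violet-permit would need T30 and K22 (Rule 1), but T30 is never granted. L40 would need teal-badge (Rule 2), but teal-badge is never granted.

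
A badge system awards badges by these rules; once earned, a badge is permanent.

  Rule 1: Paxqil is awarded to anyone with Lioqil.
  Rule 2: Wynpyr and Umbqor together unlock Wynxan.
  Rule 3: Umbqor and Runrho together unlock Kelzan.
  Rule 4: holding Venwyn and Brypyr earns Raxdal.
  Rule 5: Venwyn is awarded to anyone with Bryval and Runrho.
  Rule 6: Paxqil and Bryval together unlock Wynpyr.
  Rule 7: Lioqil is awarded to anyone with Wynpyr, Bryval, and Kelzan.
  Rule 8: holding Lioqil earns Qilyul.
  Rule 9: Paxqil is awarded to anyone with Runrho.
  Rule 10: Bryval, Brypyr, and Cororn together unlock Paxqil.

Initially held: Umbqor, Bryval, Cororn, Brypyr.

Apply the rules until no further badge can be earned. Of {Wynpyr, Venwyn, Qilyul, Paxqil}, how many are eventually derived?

2

With Bryval, Brypyr, and Cororn, Paxqil is earned (Rule 10).
With Paxqil and Bryval, Wynpyr is earned (Rule 6).
Wynpyr: reached.
Venwyn would need Bryval and Runrho (Rule 5), but Runrho is never earned.
Qilyul would need Lioqil (Rule 8), but Lioqil is never earned.
Paxqil: reached.
Reached: Wynpyr and Paxqil — 2 of the 4.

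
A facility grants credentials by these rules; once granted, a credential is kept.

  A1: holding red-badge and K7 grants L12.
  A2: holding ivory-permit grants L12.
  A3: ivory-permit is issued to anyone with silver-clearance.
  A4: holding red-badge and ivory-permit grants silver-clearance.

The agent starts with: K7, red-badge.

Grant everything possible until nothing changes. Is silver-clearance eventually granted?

No

silver-clearance would need red-badge and ivory-permit (A4), but ivory-permit is never granted.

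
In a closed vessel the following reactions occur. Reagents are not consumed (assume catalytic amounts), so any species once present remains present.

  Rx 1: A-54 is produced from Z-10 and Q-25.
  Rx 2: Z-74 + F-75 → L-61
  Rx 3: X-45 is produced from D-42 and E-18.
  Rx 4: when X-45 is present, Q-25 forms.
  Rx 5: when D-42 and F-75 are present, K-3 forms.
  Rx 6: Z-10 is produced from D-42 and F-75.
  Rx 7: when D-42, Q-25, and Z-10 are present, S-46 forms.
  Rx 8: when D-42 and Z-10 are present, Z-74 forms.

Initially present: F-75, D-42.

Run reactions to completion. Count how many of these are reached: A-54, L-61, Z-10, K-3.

3

D-42 and F-75 present → Z-10 forms (Rx 6).
D-42 and F-75 present → K-3 forms (Rx 5).
D-42 and Z-10 present → Z-74 forms (Rx 8).
Z-74 and F-75 present → L-61 forms (Rx 2).
A-54 would need Z-10 and Q-25 (Rx 1), but Q-25 never forms.
L-61: reached.
Z-10: reached.
K-3: reached.
Reached: L-61, Z-10, and K-3 — 3 of the 4.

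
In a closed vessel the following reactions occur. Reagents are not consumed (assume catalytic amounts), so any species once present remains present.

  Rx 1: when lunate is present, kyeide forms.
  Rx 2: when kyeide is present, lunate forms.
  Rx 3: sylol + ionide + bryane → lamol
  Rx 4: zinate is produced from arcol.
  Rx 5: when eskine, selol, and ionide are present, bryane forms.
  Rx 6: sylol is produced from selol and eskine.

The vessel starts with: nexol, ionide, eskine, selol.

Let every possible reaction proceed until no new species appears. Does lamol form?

selol and eskine present → sylol forms (Rx 6).
eskine, selol, and ionide present → bryane forms (Rx 5).
sylol, ionide, and bryane present → lamol forms (Rx 3).

Yes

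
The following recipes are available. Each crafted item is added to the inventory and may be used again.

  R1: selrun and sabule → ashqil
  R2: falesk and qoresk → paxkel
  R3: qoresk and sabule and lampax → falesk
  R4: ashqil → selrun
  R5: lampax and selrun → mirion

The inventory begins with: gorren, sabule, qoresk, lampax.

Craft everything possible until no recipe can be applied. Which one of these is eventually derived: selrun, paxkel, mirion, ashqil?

paxkel

qoresk and sabule and lampax → falesk (R3).
falesk and qoresk → paxkel (R2).
ashqil would need selrun and sabule (R1), but selrun is never obtained. mirion would need lampax and selrun (R5), but selrun is never obtained. selrun would need ashqil (R4), but ashqil is never obtained.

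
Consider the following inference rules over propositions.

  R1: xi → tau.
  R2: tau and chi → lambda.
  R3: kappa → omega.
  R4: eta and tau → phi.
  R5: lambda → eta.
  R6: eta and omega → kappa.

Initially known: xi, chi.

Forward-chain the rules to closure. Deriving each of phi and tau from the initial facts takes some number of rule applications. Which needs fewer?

tau

tau: xi holds, so tau follows (R1). [1 rule application]
phi: From xi, R1 gives tau. From tau and chi, R2 gives lambda. From lambda, R5 gives eta. eta and tau hold, so phi follows (R4). [4 rule applications]
tau needs fewer.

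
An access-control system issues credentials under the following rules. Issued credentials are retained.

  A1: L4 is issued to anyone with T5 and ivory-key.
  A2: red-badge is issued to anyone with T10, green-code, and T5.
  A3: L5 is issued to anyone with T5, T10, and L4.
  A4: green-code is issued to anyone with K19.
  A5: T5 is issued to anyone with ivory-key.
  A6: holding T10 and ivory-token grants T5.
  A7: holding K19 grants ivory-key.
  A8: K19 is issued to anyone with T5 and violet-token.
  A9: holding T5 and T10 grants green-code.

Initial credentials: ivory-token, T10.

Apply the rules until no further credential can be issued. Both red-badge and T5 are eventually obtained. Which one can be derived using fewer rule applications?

T5

T5: Holding T10 and ivory-token grants T5 (A6). [1 rule application]
red-badge: Holding T10 and ivory-token grants T5 (A6). Holding T5 and T10 grants green-code (A9). Holding T10, green-code, and T5 grants red-badge (A2). [3 rule applications]
T5 needs fewer.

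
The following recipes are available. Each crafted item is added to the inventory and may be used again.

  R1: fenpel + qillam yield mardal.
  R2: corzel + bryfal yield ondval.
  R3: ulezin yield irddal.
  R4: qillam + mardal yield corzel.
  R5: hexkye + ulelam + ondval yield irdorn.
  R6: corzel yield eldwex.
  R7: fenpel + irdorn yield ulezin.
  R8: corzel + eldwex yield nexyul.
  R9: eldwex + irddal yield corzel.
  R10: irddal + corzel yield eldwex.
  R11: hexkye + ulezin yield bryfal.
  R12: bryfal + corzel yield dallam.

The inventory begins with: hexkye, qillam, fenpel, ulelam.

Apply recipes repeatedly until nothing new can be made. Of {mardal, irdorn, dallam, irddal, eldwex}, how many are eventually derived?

fenpel + qillam → mardal (R1).
Using R4, qillam and mardal make corzel.
Using R6, corzel makes eldwex.
mardal: reached.
irdorn would need hexkye, ulelam, and ondval (R5), but ondval is never obtained.
dallam would need bryfal and corzel (R12), but bryfal is never obtained.
irddal would need ulezin (R3), but ulezin is never obtained.
eldwex: reached.
Reached: mardal and eldwex — 2 of the 5.

2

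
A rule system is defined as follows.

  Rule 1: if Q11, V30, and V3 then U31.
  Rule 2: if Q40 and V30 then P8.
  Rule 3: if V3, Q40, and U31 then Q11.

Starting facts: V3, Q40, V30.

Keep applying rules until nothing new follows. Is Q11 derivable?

No

Q11 would need V3, Q40, and U31 (Rule 3), but U31 is never established.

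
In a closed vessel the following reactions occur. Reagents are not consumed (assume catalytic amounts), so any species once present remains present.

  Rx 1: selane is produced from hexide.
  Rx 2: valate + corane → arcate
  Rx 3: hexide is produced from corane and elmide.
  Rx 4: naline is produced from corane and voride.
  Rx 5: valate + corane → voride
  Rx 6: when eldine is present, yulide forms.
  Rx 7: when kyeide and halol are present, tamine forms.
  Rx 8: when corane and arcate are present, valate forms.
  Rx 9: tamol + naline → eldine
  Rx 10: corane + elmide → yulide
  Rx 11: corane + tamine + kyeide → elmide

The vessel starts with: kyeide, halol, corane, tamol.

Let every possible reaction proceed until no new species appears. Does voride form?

voride would need valate and corane (Rx 5), but valate never forms.

No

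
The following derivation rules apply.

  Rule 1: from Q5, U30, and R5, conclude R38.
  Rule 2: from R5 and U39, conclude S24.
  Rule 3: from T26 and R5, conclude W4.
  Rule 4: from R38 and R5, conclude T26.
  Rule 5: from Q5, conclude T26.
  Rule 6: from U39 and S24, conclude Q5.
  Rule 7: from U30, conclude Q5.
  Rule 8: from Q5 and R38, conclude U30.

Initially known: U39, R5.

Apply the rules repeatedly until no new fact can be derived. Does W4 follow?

Yes

From R5 and U39, Rule 2 gives S24.
U39 and S24 hold, so Q5 follows (Rule 6).
From Q5, Rule 5 gives T26.
T26 and R5 hold, so W4 follows (Rule 3).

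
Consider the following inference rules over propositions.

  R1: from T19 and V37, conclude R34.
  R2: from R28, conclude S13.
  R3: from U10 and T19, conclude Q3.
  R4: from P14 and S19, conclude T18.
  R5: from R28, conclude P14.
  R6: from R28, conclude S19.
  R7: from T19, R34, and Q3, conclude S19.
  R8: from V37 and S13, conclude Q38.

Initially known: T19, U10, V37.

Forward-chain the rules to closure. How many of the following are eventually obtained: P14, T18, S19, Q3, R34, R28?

3

From T19 and V37, R1 gives R34.
From U10 and T19, R3 gives Q3.
From T19, R34, and Q3, R7 gives S19.
P14 would need R28 (R5), but R28 is never established.
T18 would need P14 and S19 (R4), but P14 is never established.
S19: reached.
Q3: reached.
R34: reached.
No rule produces R28, and it is not given.
Reached: S19, Q3, and R34 — 3 of the 6.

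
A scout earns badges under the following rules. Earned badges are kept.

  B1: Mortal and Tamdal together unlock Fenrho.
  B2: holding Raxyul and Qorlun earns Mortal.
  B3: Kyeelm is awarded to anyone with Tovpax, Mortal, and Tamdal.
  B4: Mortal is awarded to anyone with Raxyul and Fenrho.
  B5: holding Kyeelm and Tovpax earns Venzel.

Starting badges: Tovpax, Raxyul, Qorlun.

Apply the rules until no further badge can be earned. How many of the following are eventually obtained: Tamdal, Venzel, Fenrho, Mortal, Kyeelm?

With Raxyul and Qorlun, Mortal is earned (B2).
No rule produces Tamdal, and it is not given.
Venzel would need Kyeelm and Tovpax (B5), but Kyeelm is never earned.
Fenrho would need Mortal and Tamdal (B1), but Tamdal is never earned.
Mortal: reached.
Kyeelm would need Tovpax, Mortal, and Tamdal (B3), but Tamdal is never earned.
Reached: Mortal — 1 of the 5.

1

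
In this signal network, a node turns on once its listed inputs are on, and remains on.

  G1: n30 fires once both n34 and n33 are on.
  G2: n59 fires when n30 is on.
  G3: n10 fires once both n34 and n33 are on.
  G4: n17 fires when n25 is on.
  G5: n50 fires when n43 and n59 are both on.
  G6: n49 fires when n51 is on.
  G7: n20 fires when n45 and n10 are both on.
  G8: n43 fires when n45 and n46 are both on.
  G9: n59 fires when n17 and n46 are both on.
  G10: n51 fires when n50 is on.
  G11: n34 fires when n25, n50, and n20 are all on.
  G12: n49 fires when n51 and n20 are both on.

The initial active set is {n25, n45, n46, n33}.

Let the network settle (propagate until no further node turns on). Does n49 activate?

Yes

n45 and n46 are on, so n43 fires (G8).
n25 is on, so n17 fires (G4).
G9: n17 and n46 on → n59 on.
G5: n43 and n59 on → n50 on.
G10: n50 on → n51 on.
n51 is on, so n49 fires (G6).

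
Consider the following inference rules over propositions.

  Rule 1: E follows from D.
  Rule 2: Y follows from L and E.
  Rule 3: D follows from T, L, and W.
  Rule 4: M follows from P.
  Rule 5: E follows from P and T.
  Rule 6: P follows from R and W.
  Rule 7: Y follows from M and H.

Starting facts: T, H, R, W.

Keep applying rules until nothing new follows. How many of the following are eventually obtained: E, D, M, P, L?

R and W hold, so P follows (Rule 6).
P holds, so M follows (Rule 4).
From P and T, Rule 5 gives E.
E: reached.
D would need T, L, and W (Rule 3), but L is never established.
M: reached.
P: reached.
No rule produces L, and it is not given.
Reached: E, M, and P — 3 of the 5.

3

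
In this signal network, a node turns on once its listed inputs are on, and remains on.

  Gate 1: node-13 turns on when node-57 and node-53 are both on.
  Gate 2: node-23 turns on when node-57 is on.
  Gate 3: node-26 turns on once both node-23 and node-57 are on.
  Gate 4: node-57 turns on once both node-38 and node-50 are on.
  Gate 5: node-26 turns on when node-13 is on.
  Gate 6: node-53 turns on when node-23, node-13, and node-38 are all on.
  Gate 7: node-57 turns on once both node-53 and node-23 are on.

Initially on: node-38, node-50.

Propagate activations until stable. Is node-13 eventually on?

No

node-13 would need node-57 and node-53 (Gate 1), but node-53 never turns on.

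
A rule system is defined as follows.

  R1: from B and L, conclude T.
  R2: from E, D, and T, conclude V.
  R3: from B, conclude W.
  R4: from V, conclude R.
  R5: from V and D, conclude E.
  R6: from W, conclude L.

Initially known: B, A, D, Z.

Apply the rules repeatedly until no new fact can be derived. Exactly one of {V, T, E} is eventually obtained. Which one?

From B, R3 gives W.
W holds, so L follows (R6).
B and L hold, so T follows (R1).
V would need E, D, and T (R2), but E is never established. E would need V and D (R5), but V is never established.

T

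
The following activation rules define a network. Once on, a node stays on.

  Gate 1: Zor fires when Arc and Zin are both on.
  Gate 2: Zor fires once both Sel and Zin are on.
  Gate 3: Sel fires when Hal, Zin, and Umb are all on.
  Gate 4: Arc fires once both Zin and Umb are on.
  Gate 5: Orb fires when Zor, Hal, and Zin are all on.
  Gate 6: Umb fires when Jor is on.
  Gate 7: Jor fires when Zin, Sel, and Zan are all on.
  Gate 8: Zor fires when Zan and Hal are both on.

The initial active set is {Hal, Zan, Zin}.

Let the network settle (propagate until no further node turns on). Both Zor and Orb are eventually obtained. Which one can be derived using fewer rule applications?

Zor

Zor: Zan and Hal are on, so Zor fires (Gate 8). [1 rule application]
Orb: Gate 8: Zan and Hal on → Zor on. Zor, Hal, and Zin are on, so Orb fires (Gate 5). [2 rule applications]
Zor needs fewer.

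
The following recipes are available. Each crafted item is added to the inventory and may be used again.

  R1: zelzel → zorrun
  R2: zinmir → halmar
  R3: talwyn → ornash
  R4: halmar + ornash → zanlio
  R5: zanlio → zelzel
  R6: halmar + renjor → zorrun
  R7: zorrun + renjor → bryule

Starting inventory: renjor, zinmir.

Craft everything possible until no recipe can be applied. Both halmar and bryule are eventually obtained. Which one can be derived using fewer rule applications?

halmar: Using R2, zinmir makes halmar. [1 rule application]
bryule: zinmir → halmar (R2). Using R6, halmar and renjor make zorrun. Using R7, zorrun and renjor make bryule. [3 rule applications]
halmar needs fewer.

halmar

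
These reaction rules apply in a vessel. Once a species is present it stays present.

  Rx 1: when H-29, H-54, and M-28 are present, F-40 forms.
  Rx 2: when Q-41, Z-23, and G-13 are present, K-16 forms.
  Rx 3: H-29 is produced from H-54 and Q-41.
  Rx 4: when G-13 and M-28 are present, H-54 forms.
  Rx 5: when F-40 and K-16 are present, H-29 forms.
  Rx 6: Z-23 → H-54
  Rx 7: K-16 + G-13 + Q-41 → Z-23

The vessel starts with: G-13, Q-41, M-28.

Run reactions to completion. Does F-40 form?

Yes

G-13 and M-28 present → H-54 forms (Rx 4).
H-54 and Q-41 present → H-29 forms (Rx 3).
H-29, H-54, and M-28 present → F-40 forms (Rx 1).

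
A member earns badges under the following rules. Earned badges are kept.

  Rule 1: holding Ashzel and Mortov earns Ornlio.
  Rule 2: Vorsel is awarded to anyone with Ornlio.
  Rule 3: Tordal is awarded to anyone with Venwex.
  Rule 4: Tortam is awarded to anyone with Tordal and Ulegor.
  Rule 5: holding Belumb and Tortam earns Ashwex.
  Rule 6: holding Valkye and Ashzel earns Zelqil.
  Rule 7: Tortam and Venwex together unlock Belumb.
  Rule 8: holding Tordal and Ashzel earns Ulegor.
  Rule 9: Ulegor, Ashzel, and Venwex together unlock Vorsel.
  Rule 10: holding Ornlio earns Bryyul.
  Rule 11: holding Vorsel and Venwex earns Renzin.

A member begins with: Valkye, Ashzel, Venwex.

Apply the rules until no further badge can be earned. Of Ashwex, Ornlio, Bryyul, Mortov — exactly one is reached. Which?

Ashwex

With Venwex, Tordal is earned (Rule 3).
With Tordal and Ashzel, Ulegor is earned (Rule 8).
With Tordal and Ulegor, Tortam is earned (Rule 4).
With Tortam and Venwex, Belumb is earned (Rule 7).
With Belumb and Tortam, Ashwex is earned (Rule 5).
Bryyul would need Ornlio (Rule 10), but Ornlio is never earned. Ornlio would need Ashzel and Mortov (Rule 1), but Mortov is never earned. No rule produces Mortov, and it is not given.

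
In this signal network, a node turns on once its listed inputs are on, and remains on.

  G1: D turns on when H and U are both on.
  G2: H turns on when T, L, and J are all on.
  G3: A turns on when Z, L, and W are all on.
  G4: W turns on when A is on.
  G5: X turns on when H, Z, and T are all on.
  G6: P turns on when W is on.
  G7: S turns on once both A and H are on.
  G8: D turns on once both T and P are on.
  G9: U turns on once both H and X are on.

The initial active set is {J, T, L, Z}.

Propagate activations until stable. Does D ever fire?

G2: T, L, and J on → H on.
H, Z, and T are on, so X turns on (G5).
H and X are on, so U turns on (G9).
H and U are on, so D turns on (G1).

Yes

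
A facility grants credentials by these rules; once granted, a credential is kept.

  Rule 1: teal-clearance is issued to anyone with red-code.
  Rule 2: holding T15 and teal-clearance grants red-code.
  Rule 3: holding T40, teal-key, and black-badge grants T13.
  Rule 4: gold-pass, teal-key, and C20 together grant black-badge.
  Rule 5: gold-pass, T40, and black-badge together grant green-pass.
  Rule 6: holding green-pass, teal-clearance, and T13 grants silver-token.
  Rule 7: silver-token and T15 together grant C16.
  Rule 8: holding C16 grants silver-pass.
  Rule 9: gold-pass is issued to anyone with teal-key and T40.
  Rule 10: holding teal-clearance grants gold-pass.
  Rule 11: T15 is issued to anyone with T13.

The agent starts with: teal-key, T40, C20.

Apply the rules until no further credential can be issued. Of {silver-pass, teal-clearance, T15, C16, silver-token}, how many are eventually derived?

Holding teal-key and T40 grants gold-pass (Rule 9).
Holding gold-pass, teal-key, and C20 grants black-badge (Rule 4).
Holding T40, teal-key, and black-badge grants T13 (Rule 3).
Holding T13 grants T15 (Rule 11).
silver-pass would need C16 (Rule 8), but C16 is never granted.
teal-clearance would need red-code (Rule 1), but red-code is never granted.
T15: reached.
C16 would need silver-token and T15 (Rule 7), but silver-token is never granted.
silver-token would need green-pass, teal-clearance, and T13 (Rule 6), but teal-clearance is never granted.
Reached: T15 — 1 of the 5.

1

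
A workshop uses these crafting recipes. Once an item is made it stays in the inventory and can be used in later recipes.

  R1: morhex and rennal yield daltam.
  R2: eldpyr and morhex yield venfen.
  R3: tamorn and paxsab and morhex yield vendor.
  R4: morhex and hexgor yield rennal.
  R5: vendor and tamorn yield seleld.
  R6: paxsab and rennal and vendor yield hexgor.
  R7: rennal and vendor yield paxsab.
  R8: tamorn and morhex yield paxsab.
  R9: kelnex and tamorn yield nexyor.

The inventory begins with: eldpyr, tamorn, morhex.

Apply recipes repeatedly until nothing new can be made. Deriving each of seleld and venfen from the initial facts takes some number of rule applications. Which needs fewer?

venfen

venfen: eldpyr and morhex → venfen (R2). [1 rule application]
seleld: tamorn and morhex → paxsab (R8). tamorn and paxsab and morhex → vendor (R3). vendor and tamorn → seleld (R5). [3 rule applications]
venfen needs fewer.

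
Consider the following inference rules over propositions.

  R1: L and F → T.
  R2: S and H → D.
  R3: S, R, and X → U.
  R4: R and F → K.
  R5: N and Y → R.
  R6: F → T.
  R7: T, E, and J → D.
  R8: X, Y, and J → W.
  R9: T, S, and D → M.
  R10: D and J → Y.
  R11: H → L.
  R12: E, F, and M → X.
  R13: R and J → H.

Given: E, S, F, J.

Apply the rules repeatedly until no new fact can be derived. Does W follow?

Yes

F holds, so T follows (R6).
From T, E, and J, R7 gives D.
T, S, and D hold, so M follows (R9).
D and J hold, so Y follows (R10).
From E, F, and M, R12 gives X.
From X, Y, and J, R8 gives W.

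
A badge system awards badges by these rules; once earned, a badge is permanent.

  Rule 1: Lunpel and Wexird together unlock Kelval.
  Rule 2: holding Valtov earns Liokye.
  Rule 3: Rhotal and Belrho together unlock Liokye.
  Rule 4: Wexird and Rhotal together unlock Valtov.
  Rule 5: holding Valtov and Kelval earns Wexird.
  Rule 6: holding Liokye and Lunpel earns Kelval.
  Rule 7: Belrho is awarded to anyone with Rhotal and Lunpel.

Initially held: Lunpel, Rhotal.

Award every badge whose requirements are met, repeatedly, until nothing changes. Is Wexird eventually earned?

Wexird would need Valtov and Kelval (Rule 5), but Valtov is never earned.

No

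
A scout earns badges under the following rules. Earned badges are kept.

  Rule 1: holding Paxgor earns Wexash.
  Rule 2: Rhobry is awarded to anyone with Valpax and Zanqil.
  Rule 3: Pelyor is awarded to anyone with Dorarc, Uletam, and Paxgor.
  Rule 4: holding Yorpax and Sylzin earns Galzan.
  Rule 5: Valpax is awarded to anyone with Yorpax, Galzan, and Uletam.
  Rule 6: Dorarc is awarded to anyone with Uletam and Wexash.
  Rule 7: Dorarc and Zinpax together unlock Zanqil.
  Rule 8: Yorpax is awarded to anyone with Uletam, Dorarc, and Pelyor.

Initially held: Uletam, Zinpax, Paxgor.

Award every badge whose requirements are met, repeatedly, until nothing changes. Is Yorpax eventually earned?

Yes

With Paxgor, Wexash is earned (Rule 1).
With Uletam and Wexash, Dorarc is earned (Rule 6).
With Dorarc, Uletam, and Paxgor, Pelyor is earned (Rule 3).
With Uletam, Dorarc, and Pelyor, Yorpax is earned (Rule 8).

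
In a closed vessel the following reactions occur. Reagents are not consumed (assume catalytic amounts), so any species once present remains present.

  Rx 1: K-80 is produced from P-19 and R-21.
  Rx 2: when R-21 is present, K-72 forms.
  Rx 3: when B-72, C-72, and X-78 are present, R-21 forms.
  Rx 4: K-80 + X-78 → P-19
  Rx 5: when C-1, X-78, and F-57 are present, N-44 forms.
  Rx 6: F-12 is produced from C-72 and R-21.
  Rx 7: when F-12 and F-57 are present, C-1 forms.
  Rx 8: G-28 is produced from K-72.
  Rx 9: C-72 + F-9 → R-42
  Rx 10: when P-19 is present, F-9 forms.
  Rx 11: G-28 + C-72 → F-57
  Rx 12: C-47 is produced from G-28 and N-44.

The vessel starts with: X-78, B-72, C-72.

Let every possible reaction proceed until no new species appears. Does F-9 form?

F-9 would need P-19 (Rx 10), but P-19 never forms.

No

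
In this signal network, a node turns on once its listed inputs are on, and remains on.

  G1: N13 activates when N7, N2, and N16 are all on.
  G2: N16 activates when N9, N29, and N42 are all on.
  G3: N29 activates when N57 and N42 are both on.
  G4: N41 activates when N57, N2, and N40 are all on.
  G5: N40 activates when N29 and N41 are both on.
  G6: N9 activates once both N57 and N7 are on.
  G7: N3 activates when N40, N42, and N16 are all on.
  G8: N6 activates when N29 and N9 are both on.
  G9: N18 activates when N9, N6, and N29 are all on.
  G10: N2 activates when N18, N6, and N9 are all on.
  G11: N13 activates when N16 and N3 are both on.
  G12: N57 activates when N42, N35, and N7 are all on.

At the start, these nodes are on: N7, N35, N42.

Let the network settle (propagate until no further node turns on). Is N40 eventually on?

N40 would need N29 and N41 (G5), but N41 never turns on.

No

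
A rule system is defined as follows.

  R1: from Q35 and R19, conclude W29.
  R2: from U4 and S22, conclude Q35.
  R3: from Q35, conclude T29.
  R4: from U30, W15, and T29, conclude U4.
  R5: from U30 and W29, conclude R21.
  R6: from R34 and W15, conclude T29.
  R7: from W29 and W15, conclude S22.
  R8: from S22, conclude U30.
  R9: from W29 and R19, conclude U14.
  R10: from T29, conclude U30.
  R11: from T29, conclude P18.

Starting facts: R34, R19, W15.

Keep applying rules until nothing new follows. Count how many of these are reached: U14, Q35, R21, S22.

0

U14 would need W29 and R19 (R9), but W29 is never established.
Q35 would need U4 and S22 (R2), but S22 is never established.
R21 would need U30 and W29 (R5), but W29 is never established.
S22 would need W29 and W15 (R7), but W29 is never established.
None of the 4 are reached.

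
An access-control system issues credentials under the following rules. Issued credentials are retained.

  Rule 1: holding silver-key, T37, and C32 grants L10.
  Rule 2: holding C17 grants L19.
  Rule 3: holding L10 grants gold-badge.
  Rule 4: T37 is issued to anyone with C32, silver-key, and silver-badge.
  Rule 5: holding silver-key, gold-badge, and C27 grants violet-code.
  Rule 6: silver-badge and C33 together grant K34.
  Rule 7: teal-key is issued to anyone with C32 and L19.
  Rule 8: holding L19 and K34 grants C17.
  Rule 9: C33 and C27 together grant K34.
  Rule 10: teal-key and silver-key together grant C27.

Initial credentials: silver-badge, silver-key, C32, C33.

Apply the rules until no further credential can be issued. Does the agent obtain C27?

C27 would need teal-key and silver-key (Rule 10), but teal-key is never granted.

No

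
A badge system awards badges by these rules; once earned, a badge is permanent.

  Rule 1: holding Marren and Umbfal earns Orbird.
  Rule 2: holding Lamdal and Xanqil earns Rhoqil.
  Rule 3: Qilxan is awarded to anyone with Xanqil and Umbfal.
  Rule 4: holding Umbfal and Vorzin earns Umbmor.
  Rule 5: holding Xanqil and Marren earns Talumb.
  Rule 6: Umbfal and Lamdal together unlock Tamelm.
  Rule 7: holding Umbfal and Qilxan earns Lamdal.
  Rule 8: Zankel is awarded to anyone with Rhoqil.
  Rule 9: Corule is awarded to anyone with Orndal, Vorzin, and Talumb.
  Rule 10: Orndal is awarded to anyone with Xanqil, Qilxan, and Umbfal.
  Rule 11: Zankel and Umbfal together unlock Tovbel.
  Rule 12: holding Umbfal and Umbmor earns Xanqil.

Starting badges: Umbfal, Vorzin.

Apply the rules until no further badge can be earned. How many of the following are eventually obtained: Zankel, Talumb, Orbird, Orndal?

With Umbfal and Vorzin, Umbmor is earned (Rule 4).
With Umbfal and Umbmor, Xanqil is earned (Rule 12).
With Xanqil and Umbfal, Qilxan is earned (Rule 3).
With Xanqil, Qilxan, and Umbfal, Orndal is earned (Rule 10).
With Umbfal and Qilxan, Lamdal is earned (Rule 7).
With Lamdal and Xanqil, Rhoqil is earned (Rule 2).
With Rhoqil, Zankel is earned (Rule 8).
Zankel: reached.
Talumb would need Xanqil and Marren (Rule 5), but Marren is never earned.
Orbird would need Marren and Umbfal (Rule 1), but Marren is never earned.
Orndal: reached.
Reached: Zankel and Orndal — 2 of the 4.

2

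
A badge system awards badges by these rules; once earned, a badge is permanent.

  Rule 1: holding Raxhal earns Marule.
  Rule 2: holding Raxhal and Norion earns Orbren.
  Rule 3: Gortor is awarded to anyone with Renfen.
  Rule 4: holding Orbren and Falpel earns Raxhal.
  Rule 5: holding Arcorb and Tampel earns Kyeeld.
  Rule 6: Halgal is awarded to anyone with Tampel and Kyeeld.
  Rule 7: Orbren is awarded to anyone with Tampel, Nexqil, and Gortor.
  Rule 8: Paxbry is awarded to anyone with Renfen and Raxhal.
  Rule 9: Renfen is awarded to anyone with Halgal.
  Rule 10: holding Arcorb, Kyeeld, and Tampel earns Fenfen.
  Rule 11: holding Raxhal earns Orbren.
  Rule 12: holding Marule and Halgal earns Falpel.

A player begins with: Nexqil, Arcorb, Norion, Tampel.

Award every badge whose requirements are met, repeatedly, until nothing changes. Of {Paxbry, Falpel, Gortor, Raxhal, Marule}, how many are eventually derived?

1

With Arcorb and Tampel, Kyeeld is earned (Rule 5).
With Tampel and Kyeeld, Halgal is earned (Rule 6).
With Halgal, Renfen is earned (Rule 9).
With Renfen, Gortor is earned (Rule 3).
Paxbry would need Renfen and Raxhal (Rule 8), but Raxhal is never earned.
Falpel would need Marule and Halgal (Rule 12), but Marule is never earned.
Gortor: reached.
Raxhal would need Orbren and Falpel (Rule 4), but Falpel is never earned.
Marule would need Raxhal (Rule 1), but Raxhal is never earned.
Reached: Gortor — 1 of the 5.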